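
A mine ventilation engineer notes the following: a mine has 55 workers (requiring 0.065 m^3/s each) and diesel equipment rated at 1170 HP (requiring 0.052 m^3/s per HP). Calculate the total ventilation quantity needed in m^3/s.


Airflow for workers:
Q_people = 55 * 0.065 = 3.575 m^3/s
Airflow for diesel equipment:
Q_diesel = 1170 * 0.052 = 60.84 m^3/s
Total ventilation:
Q_total = 3.575 + 60.84
= 64.415 m^3/s

64.415 m^3/s


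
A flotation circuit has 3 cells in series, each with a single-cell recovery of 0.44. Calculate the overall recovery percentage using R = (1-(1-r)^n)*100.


Complement of single-cell recovery:
1 - r = 1 - 0.44 = 0.56
Raise to power n:
(1 - r)^3 = 0.56^3 = 0.175616
Overall recovery:
R = (1 - 0.175616) * 100
= 82.4384%

82.4384%


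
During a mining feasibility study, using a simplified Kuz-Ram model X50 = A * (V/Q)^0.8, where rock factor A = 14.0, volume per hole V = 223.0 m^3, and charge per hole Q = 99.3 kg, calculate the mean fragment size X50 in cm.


Compute V/Q:
V/Q = 223.0 / 99.3 = 2.24572004
Raise to the power 0.8:
(V/Q)^0.8 = 2.24572004^0.8 = 1.910224855
Multiply by A:
X50 = 14.0 * 1.910224855
= 26.7431 cm

26.7431 cm


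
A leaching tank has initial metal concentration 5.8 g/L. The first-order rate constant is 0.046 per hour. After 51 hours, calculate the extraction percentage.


90.4249%

Compute the exponent:
-k * t = -0.046 * 51 = -2.346
Remaining concentration:
C = 5.8 * exp(-2.346)
= 5.8 * 0.09575140284
= 0.5553581364 g/L
Extracted = 5.8 - 0.5553581364 = 5.244641864 g/L
Extraction % = 5.244641864 / 5.8 * 100
= 90.4249%


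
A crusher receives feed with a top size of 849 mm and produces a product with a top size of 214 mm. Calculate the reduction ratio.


Reduction ratio = feed size / product size
= 849 / 214
= 3.9673

3.9673


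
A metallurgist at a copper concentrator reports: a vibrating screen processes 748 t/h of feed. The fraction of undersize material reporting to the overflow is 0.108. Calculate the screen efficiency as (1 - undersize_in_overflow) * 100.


Screen efficiency = (1 - fraction of undersize in overflow) * 100
= (1 - 0.108) * 100
= 0.892 * 100
= 89.2%

89.2%


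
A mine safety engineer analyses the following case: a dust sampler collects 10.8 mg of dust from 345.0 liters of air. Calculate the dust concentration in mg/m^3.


31.3043 mg/m^3

Convert liters to m^3: 1 m^3 = 1000 L
Concentration = mass / volume * 1000
= 10.8 / 345.0 * 1000
= 0.03130434783 * 1000
= 31.3043 mg/m^3


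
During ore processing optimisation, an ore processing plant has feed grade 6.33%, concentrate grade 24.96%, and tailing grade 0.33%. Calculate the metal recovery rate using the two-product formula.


96.0567%

Using the two-product formula:
R = 100 * c * (f - t) / (f * (c - t))
Numerator = 100 * 24.96 * (6.33 - 0.33)
= 100 * 24.96 * 6.0
= 14976.0
Denominator = 6.33 * (24.96 - 0.33)
= 6.33 * 24.63
= 155.9079
R = 14976.0 / 155.9079
= 96.0567%


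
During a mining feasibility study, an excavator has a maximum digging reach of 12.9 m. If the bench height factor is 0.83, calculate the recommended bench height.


Bench height = reach * factor
= 12.9 * 0.83
= 10.707 m

10.707 m


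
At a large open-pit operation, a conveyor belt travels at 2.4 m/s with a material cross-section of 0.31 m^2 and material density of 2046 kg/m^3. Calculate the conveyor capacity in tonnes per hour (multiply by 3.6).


Volumetric flow = speed * area
= 2.4 * 0.31 = 0.744 m^3/s
Mass flow = volumetric * density
= 0.744 * 2046 = 1522.224 kg/s
Convert to t/h: multiply by 3.6
Capacity = 1522.224 * 3.6
= 5480.0064 t/h

5480.0064 t/h


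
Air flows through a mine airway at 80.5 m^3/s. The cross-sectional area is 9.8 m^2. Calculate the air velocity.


8.2143 m/s

Velocity = flow rate / cross-sectional area
= 80.5 / 9.8
= 8.2143 m/s


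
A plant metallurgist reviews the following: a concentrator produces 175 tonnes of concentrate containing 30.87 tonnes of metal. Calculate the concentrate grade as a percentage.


17.64%

Grade = (metal in concentrate / concentrate mass) * 100
= (30.87 / 175) * 100
= 0.1764 * 100
= 17.64%


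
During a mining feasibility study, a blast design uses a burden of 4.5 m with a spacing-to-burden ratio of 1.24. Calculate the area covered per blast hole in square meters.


First, find the spacing:
Spacing = burden * ratio = 4.5 * 1.24
= 5.58 m
Then, calculate the area:
Area = burden * spacing = 4.5 * 5.58
= 25.11 m^2

25.11 m^2


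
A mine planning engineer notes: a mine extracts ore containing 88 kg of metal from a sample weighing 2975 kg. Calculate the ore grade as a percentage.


2.958%

Ore grade = (metal mass / ore mass) * 100
= (88 / 2975) * 100
= 0.02957983193 * 100
= 2.958%


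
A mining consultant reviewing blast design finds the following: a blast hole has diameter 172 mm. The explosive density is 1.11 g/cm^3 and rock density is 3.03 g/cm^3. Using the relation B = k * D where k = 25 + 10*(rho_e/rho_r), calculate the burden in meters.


4.9301 m

First, compute k:
rho_e / rho_r = 1.11 / 3.03 = 0.3663366337
k = 25 + 10 * 0.3663366337 = 28.66336634
Then, compute burden:
B = k * D / 1000 = 28.66336634 * 172 / 1000
= 4930.09901 / 1000
= 4.9301 m


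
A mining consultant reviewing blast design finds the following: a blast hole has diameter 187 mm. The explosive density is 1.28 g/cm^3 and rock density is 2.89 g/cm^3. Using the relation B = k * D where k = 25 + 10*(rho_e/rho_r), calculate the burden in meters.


5.5032 m

First, compute k:
rho_e / rho_r = 1.28 / 2.89 = 0.4429065744
k = 25 + 10 * 0.4429065744 = 29.42906574
Then, compute burden:
B = k * D / 1000 = 29.42906574 * 187 / 1000
= 5503.235294 / 1000
= 5.5032 m


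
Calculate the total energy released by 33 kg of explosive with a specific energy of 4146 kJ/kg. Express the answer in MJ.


136.818 MJ

Energy = mass * specific_energy / 1000
= 33 * 4146 / 1000
= 136818 / 1000
= 136.818 MJ


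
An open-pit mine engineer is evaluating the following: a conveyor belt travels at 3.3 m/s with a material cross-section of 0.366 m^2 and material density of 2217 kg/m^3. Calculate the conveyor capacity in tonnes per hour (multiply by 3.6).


Volumetric flow = speed * area
= 3.3 * 0.366 = 1.2078 m^3/s
Mass flow = volumetric * density
= 1.2078 * 2217 = 2677.6926 kg/s
Convert to t/h: multiply by 3.6
Capacity = 2677.6926 * 3.6
= 9639.6934 t/h

9639.6934 t/h


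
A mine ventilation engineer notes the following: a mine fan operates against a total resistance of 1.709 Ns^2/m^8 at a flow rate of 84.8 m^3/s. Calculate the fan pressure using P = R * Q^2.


Compute Q^2:
Q^2 = 84.8^2 = 7191.04
Compute pressure:
P = R * Q^2 = 1.709 * 7191.04
= 12289.4874 Pa

12289.4874 Pa


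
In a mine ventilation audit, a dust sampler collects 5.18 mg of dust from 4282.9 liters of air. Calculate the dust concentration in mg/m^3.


Convert liters to m^3: 1 m^3 = 1000 L
Concentration = mass / volume * 1000
= 5.18 / 4282.9 * 1000
= 0.001209460879 * 1000
= 1.2095 mg/m^3

1.2095 mg/m^3


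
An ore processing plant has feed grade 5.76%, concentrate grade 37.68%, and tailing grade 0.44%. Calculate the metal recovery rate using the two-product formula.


Using the two-product formula:
R = 100 * c * (f - t) / (f * (c - t))
Numerator = 100 * 37.68 * (5.76 - 0.44)
= 100 * 37.68 * 5.32
= 20045.76
Denominator = 5.76 * (37.68 - 0.44)
= 5.76 * 37.24
= 214.5024
R = 20045.76 / 214.5024
= 93.4524%

93.4524%


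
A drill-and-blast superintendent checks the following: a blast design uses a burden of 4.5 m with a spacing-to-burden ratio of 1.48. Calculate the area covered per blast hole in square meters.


29.97 m^2

First, find the spacing:
Spacing = burden * ratio = 4.5 * 1.48
= 6.66 m
Then, calculate the area:
Area = burden * spacing = 4.5 * 6.66
= 29.97 m^2


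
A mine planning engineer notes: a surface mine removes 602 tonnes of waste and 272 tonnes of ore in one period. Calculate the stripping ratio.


2.2132

Stripping ratio = waste tonnage / ore tonnage
= 602 / 272
= 2.2132


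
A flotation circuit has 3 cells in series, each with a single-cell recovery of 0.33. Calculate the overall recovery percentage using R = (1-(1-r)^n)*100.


69.9237%

Complement of single-cell recovery:
1 - r = 1 - 0.33 = 0.67
Raise to power n:
(1 - r)^3 = 0.67^3 = 0.300763
Overall recovery:
R = (1 - 0.300763) * 100
= 69.9237%


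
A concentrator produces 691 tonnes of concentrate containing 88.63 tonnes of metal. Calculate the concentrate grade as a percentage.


12.8263%

Grade = (metal in concentrate / concentrate mass) * 100
= (88.63 / 691) * 100
= 0.1282633864 * 100
= 12.8263%


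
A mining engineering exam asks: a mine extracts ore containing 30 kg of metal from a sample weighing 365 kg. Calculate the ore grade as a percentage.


8.2192%

Ore grade = (metal mass / ore mass) * 100
= (30 / 365) * 100
= 0.08219178082 * 100
= 8.2192%


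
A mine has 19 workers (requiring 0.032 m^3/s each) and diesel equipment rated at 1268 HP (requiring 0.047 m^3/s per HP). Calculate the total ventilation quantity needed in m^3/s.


60.204 m^3/s

Airflow for workers:
Q_people = 19 * 0.032 = 0.608 m^3/s
Airflow for diesel equipment:
Q_diesel = 1268 * 0.047 = 59.596 m^3/s
Total ventilation:
Q_total = 0.608 + 59.596
= 60.204 m^3/s


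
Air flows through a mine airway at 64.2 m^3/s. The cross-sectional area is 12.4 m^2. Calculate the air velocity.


5.1774 m/s

Velocity = flow rate / cross-sectional area
= 64.2 / 12.4
= 5.1774 m/s


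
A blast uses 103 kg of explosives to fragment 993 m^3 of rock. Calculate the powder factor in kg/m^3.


0.1037 kg/m^3

Powder factor = explosive mass / rock volume
= 103 / 993
= 0.1037 kg/m^3


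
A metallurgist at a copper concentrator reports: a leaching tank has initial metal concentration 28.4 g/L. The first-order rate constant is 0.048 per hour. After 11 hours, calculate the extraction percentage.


Compute the exponent:
-k * t = -0.048 * 11 = -0.528
Remaining concentration:
C = 28.4 * exp(-0.528)
= 28.4 * 0.5897833576
= 16.74984736 g/L
Extracted = 28.4 - 16.74984736 = 11.65015264 g/L
Extraction % = 11.65015264 / 28.4 * 100
= 41.0217%

41.0217%


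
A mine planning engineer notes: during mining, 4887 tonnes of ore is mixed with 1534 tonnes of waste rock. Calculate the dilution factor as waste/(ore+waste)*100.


Total material = ore + waste
= 4887 + 1534 = 6421 tonnes
Dilution = waste / total * 100
= 1534 / 6421 * 100
= 0.2389035976 * 100
= 23.8904%

23.8904%


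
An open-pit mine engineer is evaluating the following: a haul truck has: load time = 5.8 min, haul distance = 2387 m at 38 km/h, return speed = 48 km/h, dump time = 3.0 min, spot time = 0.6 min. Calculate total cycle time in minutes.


Convert haul speed to m/min: 38 * 1000/60 = 633.3333333 m/min
Haul time = 2387 / 633.3333333 = 3.768947368 min
Convert return speed to m/min: 48 * 1000/60 = 800 m/min
Return time = 2387 / 800 = 2.98375 min
Total cycle time:
= 5.8 + 3.768947368 + 3.0 + 2.98375 + 0.6
= 16.1527 min

16.1527 min


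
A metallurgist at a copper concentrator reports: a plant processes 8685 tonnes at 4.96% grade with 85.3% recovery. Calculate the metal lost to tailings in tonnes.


63.3241 tonnes

Total metal in feed:
= 8685 * 4.96 / 100 = 430.776 tonnes
Metal recovered:
= 430.776 * 85.3 / 100 = 367.451928 tonnes
Metal lost to tailings:
= 430.776 - 367.451928
= 63.3241 tonnes


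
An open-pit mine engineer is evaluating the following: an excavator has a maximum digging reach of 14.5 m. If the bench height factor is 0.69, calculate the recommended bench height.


Bench height = reach * factor
= 14.5 * 0.69
= 10.005 m

10.005 m


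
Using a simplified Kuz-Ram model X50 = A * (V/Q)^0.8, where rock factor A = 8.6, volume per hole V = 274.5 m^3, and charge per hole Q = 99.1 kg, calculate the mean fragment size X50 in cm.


Compute V/Q:
V/Q = 274.5 / 99.1 = 2.769929364
Raise to the power 0.8:
(V/Q)^0.8 = 2.769929364^0.8 = 2.259305479
Multiply by A:
X50 = 8.6 * 2.259305479
= 19.43 cm

19.43 cm


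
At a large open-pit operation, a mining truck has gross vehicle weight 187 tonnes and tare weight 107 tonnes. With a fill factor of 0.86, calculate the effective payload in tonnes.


68.8 tonnes

Maximum payload = gross - tare
= 187 - 107 = 80 tonnes
Effective payload = max payload * fill factor
= 80 * 0.86
= 68.8 tonnes


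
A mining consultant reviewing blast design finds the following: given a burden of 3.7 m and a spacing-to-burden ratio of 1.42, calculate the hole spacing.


Spacing = burden * ratio
= 3.7 * 1.42
= 5.254 m

5.254 m


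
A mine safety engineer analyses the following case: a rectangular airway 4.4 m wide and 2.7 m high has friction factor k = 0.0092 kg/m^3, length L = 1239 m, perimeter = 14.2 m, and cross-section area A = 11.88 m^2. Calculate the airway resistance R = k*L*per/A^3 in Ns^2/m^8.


0.0965 Ns^2/m^8

Compute the numerator:
k * L * per = 0.0092 * 1239 * 14.2
= 161.86296
Compute the denominator:
A^3 = 11.88^3 = 1676.676672
Resistance:
R = 161.86296 / 1676.676672
= 0.0965 Ns^2/m^8


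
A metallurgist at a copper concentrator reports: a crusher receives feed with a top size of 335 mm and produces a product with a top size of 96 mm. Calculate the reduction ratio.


Reduction ratio = feed size / product size
= 335 / 96
= 3.4896

3.4896


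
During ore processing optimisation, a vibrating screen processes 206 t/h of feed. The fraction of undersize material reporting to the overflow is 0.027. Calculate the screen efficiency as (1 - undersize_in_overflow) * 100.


97.3%

Screen efficiency = (1 - fraction of undersize in overflow) * 100
= (1 - 0.027) * 100
= 0.973 * 100
= 97.3%


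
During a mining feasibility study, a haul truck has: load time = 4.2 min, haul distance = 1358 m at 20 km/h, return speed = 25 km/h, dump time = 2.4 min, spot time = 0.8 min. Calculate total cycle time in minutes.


Convert haul speed to m/min: 20 * 1000/60 = 333.3333333 m/min
Haul time = 1358 / 333.3333333 = 4.074 min
Convert return speed to m/min: 25 * 1000/60 = 416.6666667 m/min
Return time = 1358 / 416.6666667 = 3.2592 min
Total cycle time:
= 4.2 + 4.074 + 2.4 + 3.2592 + 0.8
= 14.7332 min

14.7332 min


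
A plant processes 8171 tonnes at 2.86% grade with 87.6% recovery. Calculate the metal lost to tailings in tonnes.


Total metal in feed:
= 8171 * 2.86 / 100 = 233.6906 tonnes
Metal recovered:
= 233.6906 * 87.6 / 100 = 204.7129656 tonnes
Metal lost to tailings:
= 233.6906 - 204.7129656
= 28.9776 tonnes

28.9776 tonnes


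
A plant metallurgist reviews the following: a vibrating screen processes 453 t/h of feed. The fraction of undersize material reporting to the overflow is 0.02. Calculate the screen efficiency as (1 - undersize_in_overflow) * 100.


Screen efficiency = (1 - fraction of undersize in overflow) * 100
= (1 - 0.02) * 100
= 0.98 * 100
= 98.0%

98.0%


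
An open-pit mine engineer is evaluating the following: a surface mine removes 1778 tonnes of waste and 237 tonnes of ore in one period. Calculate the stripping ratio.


Stripping ratio = waste tonnage / ore tonnage
= 1778 / 237
= 7.5021

7.5021


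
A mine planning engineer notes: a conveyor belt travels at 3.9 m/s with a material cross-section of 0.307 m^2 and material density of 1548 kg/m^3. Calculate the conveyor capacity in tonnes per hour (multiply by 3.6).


Volumetric flow = speed * area
= 3.9 * 0.307 = 1.1973 m^3/s
Mass flow = volumetric * density
= 1.1973 * 1548 = 1853.4204 kg/s
Convert to t/h: multiply by 3.6
Capacity = 1853.4204 * 3.6
= 6672.3134 t/h

6672.3134 t/h


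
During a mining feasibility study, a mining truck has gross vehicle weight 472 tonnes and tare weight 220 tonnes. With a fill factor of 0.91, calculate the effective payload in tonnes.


Maximum payload = gross - tare
= 472 - 220 = 252 tonnes
Effective payload = max payload * fill factor
= 252 * 0.91
= 229.32 tonnes

229.32 tonnes


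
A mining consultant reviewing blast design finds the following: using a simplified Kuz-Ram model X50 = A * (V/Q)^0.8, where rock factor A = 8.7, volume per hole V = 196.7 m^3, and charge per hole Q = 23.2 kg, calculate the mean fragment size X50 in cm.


Compute V/Q:
V/Q = 196.7 / 23.2 = 8.478448276
Raise to the power 0.8:
(V/Q)^0.8 = 8.478448276^0.8 = 5.52908288
Multiply by A:
X50 = 8.7 * 5.52908288
= 48.103 cm

48.103 cm


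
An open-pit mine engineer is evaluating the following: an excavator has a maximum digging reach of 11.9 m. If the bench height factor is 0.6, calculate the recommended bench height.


7.14 m

Bench height = reach * factor
= 11.9 * 0.6
= 7.14 m


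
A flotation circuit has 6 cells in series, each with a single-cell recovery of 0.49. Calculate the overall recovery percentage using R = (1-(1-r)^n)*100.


Complement of single-cell recovery:
1 - r = 1 - 0.49 = 0.51
Raise to power n:
(1 - r)^6 = 0.51^6 = 0.0175962878
Overall recovery:
R = (1 - 0.0175962878) * 100
= 98.2404%

98.2404%


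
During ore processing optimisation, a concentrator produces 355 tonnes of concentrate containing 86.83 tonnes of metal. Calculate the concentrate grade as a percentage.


24.4592%

Grade = (metal in concentrate / concentrate mass) * 100
= (86.83 / 355) * 100
= 0.2445915493 * 100
= 24.4592%


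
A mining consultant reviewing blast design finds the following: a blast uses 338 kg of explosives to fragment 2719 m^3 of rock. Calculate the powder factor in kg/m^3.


0.1243 kg/m^3

Powder factor = explosive mass / rock volume
= 338 / 2719
= 0.1243 kg/m^3


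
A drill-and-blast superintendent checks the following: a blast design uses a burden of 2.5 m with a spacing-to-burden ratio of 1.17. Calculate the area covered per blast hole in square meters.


7.3125 m^2

First, find the spacing:
Spacing = burden * ratio = 2.5 * 1.17
= 2.925 m
Then, calculate the area:
Area = burden * spacing = 2.5 * 2.925
= 7.3125 m^2


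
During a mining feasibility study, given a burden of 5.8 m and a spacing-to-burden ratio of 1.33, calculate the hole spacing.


Spacing = burden * ratio
= 5.8 * 1.33
= 7.714 m

7.714 m


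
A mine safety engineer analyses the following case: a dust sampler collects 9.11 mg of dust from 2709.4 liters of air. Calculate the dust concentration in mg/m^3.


Convert liters to m^3: 1 m^3 = 1000 L
Concentration = mass / volume * 1000
= 9.11 / 2709.4 * 1000
= 0.003362368052 * 1000
= 3.3624 mg/m^3

3.3624 mg/m^3


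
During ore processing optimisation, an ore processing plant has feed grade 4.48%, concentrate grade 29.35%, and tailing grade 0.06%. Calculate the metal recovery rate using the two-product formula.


Using the two-product formula:
R = 100 * c * (f - t) / (f * (c - t))
Numerator = 100 * 29.35 * (4.48 - 0.06)
= 100 * 29.35 * 4.42
= 12972.7
Denominator = 4.48 * (29.35 - 0.06)
= 4.48 * 29.29
= 131.2192
R = 12972.7 / 131.2192
= 98.8628%

98.8628%


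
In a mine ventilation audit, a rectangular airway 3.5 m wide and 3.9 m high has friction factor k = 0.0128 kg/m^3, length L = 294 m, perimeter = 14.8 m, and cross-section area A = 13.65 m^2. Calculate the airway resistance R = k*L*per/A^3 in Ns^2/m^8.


0.0219 Ns^2/m^8

Compute the numerator:
k * L * per = 0.0128 * 294 * 14.8
= 55.69536
Compute the denominator:
A^3 = 13.65^3 = 2543.302125
Resistance:
R = 55.69536 / 2543.302125
= 0.0219 Ns^2/m^8


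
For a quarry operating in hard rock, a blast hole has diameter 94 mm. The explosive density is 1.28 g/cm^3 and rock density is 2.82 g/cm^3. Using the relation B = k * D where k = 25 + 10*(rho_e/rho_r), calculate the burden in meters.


2.7767 m

First, compute k:
rho_e / rho_r = 1.28 / 2.82 = 0.4539007092
k = 25 + 10 * 0.4539007092 = 29.53900709
Then, compute burden:
B = k * D / 1000 = 29.53900709 * 94 / 1000
= 2776.666667 / 1000
= 2.7767 m


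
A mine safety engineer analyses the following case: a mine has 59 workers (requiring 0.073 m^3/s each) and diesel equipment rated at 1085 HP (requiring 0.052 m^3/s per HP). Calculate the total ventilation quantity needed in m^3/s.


Airflow for workers:
Q_people = 59 * 0.073 = 4.307 m^3/s
Airflow for diesel equipment:
Q_diesel = 1085 * 0.052 = 56.42 m^3/s
Total ventilation:
Q_total = 4.307 + 56.42
= 60.727 m^3/s

60.727 m^3/s


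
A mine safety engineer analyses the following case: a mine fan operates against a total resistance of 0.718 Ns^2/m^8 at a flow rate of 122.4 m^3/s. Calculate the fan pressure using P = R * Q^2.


Compute Q^2:
Q^2 = 122.4^2 = 14981.76
Compute pressure:
P = R * Q^2 = 0.718 * 14981.76
= 10756.9037 Pa

10756.9037 Pa


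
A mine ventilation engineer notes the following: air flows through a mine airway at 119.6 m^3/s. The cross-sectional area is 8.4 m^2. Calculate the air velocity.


14.2381 m/s

Velocity = flow rate / cross-sectional area
= 119.6 / 8.4
= 14.2381 m/s


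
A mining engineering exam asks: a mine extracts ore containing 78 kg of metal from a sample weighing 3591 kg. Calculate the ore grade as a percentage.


Ore grade = (metal mass / ore mass) * 100
= (78 / 3591) * 100
= 0.02172096909 * 100
= 2.1721%

2.1721%


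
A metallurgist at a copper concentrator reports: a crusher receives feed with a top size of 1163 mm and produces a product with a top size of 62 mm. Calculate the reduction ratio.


18.7581

Reduction ratio = feed size / product size
= 1163 / 62
= 18.7581


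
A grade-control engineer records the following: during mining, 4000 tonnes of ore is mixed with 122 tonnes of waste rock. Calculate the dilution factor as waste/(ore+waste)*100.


2.9597%

Total material = ore + waste
= 4000 + 122 = 4122 tonnes
Dilution = waste / total * 100
= 122 / 4122 * 100
= 0.02959728287 * 100
= 2.9597%


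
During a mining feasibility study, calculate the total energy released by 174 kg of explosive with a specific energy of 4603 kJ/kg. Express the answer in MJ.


800.922 MJ

Energy = mass * specific_energy / 1000
= 174 * 4603 / 1000
= 800922 / 1000
= 800.922 MJ


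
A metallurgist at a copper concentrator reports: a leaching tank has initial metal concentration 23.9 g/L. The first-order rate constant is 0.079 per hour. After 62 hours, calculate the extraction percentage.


Compute the exponent:
-k * t = -0.079 * 62 = -4.898
Remaining concentration:
C = 23.9 * exp(-4.898)
= 23.9 * 0.00746149114
= 0.1783296382 g/L
Extracted = 23.9 - 0.1783296382 = 23.72167036 g/L
Extraction % = 23.72167036 / 23.9 * 100
= 99.2539%

99.2539%


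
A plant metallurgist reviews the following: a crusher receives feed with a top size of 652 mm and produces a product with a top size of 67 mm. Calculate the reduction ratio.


9.7313

Reduction ratio = feed size / product size
= 652 / 67
= 9.7313


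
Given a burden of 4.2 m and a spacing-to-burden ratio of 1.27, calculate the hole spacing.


Spacing = burden * ratio
= 4.2 * 1.27
= 5.334 m

5.334 m


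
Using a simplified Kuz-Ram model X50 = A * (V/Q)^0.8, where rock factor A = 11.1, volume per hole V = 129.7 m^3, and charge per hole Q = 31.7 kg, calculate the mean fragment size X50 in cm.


34.2632 cm

Compute V/Q:
V/Q = 129.7 / 31.7 = 4.09148265
Raise to the power 0.8:
(V/Q)^0.8 = 4.09148265^0.8 = 3.086772135
Multiply by A:
X50 = 11.1 * 3.086772135
= 34.2632 cm


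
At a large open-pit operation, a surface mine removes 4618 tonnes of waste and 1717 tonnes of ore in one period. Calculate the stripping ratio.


2.6896

Stripping ratio = waste tonnage / ore tonnage
= 4618 / 1717
= 2.6896


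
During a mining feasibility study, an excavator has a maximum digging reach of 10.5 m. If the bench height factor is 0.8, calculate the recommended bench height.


8.4 m

Bench height = reach * factor
= 10.5 * 0.8
= 8.4 m


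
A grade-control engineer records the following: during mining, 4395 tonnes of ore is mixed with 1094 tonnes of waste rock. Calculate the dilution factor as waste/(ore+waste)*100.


19.9308%

Total material = ore + waste
= 4395 + 1094 = 5489 tonnes
Dilution = waste / total * 100
= 1094 / 5489 * 100
= 0.1993077063 * 100
= 19.9308%


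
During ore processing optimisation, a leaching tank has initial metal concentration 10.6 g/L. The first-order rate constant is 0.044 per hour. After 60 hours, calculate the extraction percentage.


Compute the exponent:
-k * t = -0.044 * 60 = -2.64
Remaining concentration:
C = 10.6 * exp(-2.64)
= 10.6 * 0.07136126956
= 0.7564294573 g/L
Extracted = 10.6 - 0.7564294573 = 9.843570543 g/L
Extraction % = 9.843570543 / 10.6 * 100
= 92.8639%

92.8639%


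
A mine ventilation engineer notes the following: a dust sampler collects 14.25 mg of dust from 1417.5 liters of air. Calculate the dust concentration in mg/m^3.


Convert liters to m^3: 1 m^3 = 1000 L
Concentration = mass / volume * 1000
= 14.25 / 1417.5 * 1000
= 0.01005291005 * 1000
= 10.0529 mg/m^3

10.0529 mg/m^3


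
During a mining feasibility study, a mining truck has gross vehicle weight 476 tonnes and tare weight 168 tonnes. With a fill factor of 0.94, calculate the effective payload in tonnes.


289.52 tonnes

Maximum payload = gross - tare
= 476 - 168 = 308 tonnes
Effective payload = max payload * fill factor
= 308 * 0.94
= 289.52 tonnes


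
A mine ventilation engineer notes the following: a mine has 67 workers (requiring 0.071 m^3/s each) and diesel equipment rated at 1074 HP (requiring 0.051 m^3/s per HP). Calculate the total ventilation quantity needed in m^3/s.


Airflow for workers:
Q_people = 67 * 0.071 = 4.757 m^3/s
Airflow for diesel equipment:
Q_diesel = 1074 * 0.051 = 54.774 m^3/s
Total ventilation:
Q_total = 4.757 + 54.774
= 59.531 m^3/s

59.531 m^3/s


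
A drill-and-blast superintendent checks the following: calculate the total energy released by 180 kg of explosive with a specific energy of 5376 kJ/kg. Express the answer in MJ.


967.68 MJ

Energy = mass * specific_energy / 1000
= 180 * 5376 / 1000
= 967680 / 1000
= 967.68 MJ


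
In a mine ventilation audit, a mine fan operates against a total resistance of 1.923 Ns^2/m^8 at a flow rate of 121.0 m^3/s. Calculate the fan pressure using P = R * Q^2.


28154.643 Pa

Compute Q^2:
Q^2 = 121.0^2 = 14641.0
Compute pressure:
P = R * Q^2 = 1.923 * 14641.0
= 28154.643 Pa


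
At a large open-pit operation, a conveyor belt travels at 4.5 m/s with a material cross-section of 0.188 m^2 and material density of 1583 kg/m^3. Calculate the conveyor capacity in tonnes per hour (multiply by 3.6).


4821.1848 t/h

Volumetric flow = speed * area
= 4.5 * 0.188 = 0.846 m^3/s
Mass flow = volumetric * density
= 0.846 * 1583 = 1339.218 kg/s
Convert to t/h: multiply by 3.6
Capacity = 1339.218 * 3.6
= 4821.1848 t/h


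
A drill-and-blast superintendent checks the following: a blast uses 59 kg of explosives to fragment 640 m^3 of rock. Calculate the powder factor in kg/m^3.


0.0922 kg/m^3

Powder factor = explosive mass / rock volume
= 59 / 640
= 0.0922 kg/m^3


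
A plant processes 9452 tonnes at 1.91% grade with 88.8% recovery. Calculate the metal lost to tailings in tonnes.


20.2197 tonnes

Total metal in feed:
= 9452 * 1.91 / 100 = 180.5332 tonnes
Metal recovered:
= 180.5332 * 88.8 / 100 = 160.3134816 tonnes
Metal lost to tailings:
= 180.5332 - 160.3134816
= 20.2197 tonnes


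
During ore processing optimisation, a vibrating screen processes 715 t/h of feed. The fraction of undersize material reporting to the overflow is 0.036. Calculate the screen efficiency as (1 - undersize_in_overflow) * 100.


Screen efficiency = (1 - fraction of undersize in overflow) * 100
= (1 - 0.036) * 100
= 0.964 * 100
= 96.4%

96.4%


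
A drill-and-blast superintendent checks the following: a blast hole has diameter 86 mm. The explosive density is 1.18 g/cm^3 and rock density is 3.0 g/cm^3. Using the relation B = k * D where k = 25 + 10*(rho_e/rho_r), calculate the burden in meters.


First, compute k:
rho_e / rho_r = 1.18 / 3.0 = 0.3933333333
k = 25 + 10 * 0.3933333333 = 28.93333333
Then, compute burden:
B = k * D / 1000 = 28.93333333 * 86 / 1000
= 2488.266667 / 1000
= 2.4883 m

2.4883 m


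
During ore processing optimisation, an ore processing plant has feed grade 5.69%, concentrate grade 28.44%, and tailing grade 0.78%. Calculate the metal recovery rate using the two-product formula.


88.7251%

Using the two-product formula:
R = 100 * c * (f - t) / (f * (c - t))
Numerator = 100 * 28.44 * (5.69 - 0.78)
= 100 * 28.44 * 4.91
= 13964.04
Denominator = 5.69 * (28.44 - 0.78)
= 5.69 * 27.66
= 157.3854
R = 13964.04 / 157.3854
= 88.7251%


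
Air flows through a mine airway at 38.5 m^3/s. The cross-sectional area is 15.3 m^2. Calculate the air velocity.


Velocity = flow rate / cross-sectional area
= 38.5 / 15.3
= 2.5163 m/s

2.5163 m/s


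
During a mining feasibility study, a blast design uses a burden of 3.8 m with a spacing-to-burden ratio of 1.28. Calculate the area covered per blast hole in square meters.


First, find the spacing:
Spacing = burden * ratio = 3.8 * 1.28
= 4.864 m
Then, calculate the area:
Area = burden * spacing = 3.8 * 4.864
= 18.4832 m^2

18.4832 m^2


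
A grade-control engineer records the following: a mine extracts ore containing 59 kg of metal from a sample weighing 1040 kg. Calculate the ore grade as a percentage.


5.6731%

Ore grade = (metal mass / ore mass) * 100
= (59 / 1040) * 100
= 0.05673076923 * 100
= 5.6731%


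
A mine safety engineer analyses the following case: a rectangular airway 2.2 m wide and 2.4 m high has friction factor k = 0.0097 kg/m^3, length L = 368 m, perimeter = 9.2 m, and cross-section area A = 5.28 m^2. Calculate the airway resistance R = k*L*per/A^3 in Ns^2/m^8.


Compute the numerator:
k * L * per = 0.0097 * 368 * 9.2
= 32.84032
Compute the denominator:
A^3 = 5.28^3 = 147.197952
Resistance:
R = 32.84032 / 147.197952
= 0.2231 Ns^2/m^8

0.2231 Ns^2/m^8


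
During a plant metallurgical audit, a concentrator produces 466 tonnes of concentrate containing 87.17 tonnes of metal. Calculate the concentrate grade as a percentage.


Grade = (metal in concentrate / concentrate mass) * 100
= (87.17 / 466) * 100
= 0.1870600858 * 100
= 18.706%

18.706%


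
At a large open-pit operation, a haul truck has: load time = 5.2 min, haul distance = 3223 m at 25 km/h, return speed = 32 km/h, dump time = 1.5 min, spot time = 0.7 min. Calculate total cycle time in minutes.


21.1783 min

Convert haul speed to m/min: 25 * 1000/60 = 416.6666667 m/min
Haul time = 3223 / 416.6666667 = 7.7352 min
Convert return speed to m/min: 32 * 1000/60 = 533.3333333 m/min
Return time = 3223 / 533.3333333 = 6.043125 min
Total cycle time:
= 5.2 + 7.7352 + 1.5 + 6.043125 + 0.7
= 21.1783 min


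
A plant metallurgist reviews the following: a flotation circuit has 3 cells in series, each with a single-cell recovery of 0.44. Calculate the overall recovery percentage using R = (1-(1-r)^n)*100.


Complement of single-cell recovery:
1 - r = 1 - 0.44 = 0.56
Raise to power n:
(1 - r)^3 = 0.56^3 = 0.175616
Overall recovery:
R = (1 - 0.175616) * 100
= 82.4384%

82.4384%


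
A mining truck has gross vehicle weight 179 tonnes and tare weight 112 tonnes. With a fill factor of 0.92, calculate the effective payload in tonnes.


61.64 tonnes

Maximum payload = gross - tare
= 179 - 112 = 67 tonnes
Effective payload = max payload * fill factor
= 67 * 0.92
= 61.64 tonnes


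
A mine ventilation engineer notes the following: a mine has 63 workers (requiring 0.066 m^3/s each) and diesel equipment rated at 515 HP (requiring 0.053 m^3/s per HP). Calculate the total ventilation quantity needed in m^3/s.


Airflow for workers:
Q_people = 63 * 0.066 = 4.158 m^3/s
Airflow for diesel equipment:
Q_diesel = 515 * 0.053 = 27.295 m^3/s
Total ventilation:
Q_total = 4.158 + 27.295
= 31.453 m^3/s

31.453 m^3/s


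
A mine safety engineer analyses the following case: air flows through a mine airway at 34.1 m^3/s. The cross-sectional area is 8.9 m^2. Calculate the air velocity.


3.8315 m/s

Velocity = flow rate / cross-sectional area
= 34.1 / 8.9
= 3.8315 m/s


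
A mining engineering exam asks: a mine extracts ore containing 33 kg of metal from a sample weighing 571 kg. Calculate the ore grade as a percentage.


Ore grade = (metal mass / ore mass) * 100
= (33 / 571) * 100
= 0.05779334501 * 100
= 5.7793%

5.7793%


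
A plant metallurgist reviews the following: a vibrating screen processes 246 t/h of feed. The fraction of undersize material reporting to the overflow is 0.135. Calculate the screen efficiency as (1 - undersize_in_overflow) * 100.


86.5%

Screen efficiency = (1 - fraction of undersize in overflow) * 100
= (1 - 0.135) * 100
= 0.865 * 100
= 86.5%


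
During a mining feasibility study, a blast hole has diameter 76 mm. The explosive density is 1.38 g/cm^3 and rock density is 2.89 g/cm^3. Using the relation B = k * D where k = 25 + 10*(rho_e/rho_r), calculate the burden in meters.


2.2629 m

First, compute k:
rho_e / rho_r = 1.38 / 2.89 = 0.4775086505
k = 25 + 10 * 0.4775086505 = 29.77508651
Then, compute burden:
B = k * D / 1000 = 29.77508651 * 76 / 1000
= 2262.906574 / 1000
= 2.2629 m


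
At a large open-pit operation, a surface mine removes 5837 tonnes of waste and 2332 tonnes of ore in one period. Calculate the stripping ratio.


Stripping ratio = waste tonnage / ore tonnage
= 5837 / 2332
= 2.503

2.503


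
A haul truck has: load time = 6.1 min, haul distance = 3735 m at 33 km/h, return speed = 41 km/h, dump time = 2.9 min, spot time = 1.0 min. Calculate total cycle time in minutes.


22.2568 min

Convert haul speed to m/min: 33 * 1000/60 = 550 m/min
Haul time = 3735 / 550 = 6.790909091 min
Convert return speed to m/min: 41 * 1000/60 = 683.3333333 m/min
Return time = 3735 / 683.3333333 = 5.465853659 min
Total cycle time:
= 6.1 + 6.790909091 + 2.9 + 5.465853659 + 1.0
= 22.2568 min


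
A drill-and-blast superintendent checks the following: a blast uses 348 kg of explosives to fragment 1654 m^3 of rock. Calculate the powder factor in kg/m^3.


0.2104 kg/m^3

Powder factor = explosive mass / rock volume
= 348 / 1654
= 0.2104 kg/m^3


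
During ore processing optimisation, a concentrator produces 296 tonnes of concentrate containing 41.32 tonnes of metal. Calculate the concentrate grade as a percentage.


Grade = (metal in concentrate / concentrate mass) * 100
= (41.32 / 296) * 100
= 0.1395945946 * 100
= 13.9595%

13.9595%


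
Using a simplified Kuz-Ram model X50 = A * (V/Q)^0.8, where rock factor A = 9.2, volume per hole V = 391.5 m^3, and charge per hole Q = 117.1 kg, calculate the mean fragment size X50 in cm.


24.1617 cm

Compute V/Q:
V/Q = 391.5 / 117.1 = 3.343296328
Raise to the power 0.8:
(V/Q)^0.8 = 3.343296328^0.8 = 2.626273171
Multiply by A:
X50 = 9.2 * 2.626273171
= 24.1617 cm


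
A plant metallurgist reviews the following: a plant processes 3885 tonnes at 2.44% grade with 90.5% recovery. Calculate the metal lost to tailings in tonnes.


Total metal in feed:
= 3885 * 2.44 / 100 = 94.794 tonnes
Metal recovered:
= 94.794 * 90.5 / 100 = 85.78857 tonnes
Metal lost to tailings:
= 94.794 - 85.78857
= 9.0054 tonnes

9.0054 tonnes


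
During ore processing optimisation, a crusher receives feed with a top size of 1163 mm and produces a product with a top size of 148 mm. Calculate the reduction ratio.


7.8581

Reduction ratio = feed size / product size
= 1163 / 148
= 7.8581


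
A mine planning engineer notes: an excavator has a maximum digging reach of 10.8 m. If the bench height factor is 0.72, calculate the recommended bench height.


Bench height = reach * factor
= 10.8 * 0.72
= 7.776 m

7.776 m


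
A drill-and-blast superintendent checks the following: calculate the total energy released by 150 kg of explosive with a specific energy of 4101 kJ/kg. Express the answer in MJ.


Energy = mass * specific_energy / 1000
= 150 * 4101 / 1000
= 615150 / 1000
= 615.15 MJ

615.15 MJ


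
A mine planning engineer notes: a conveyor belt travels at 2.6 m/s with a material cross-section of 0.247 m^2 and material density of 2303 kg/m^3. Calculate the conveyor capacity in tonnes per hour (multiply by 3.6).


Volumetric flow = speed * area
= 2.6 * 0.247 = 0.6422 m^3/s
Mass flow = volumetric * density
= 0.6422 * 2303 = 1478.9866 kg/s
Convert to t/h: multiply by 3.6
Capacity = 1478.9866 * 3.6
= 5324.3518 t/h

5324.3518 t/h


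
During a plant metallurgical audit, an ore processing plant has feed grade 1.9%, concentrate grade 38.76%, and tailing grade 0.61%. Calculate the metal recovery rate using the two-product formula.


Using the two-product formula:
R = 100 * c * (f - t) / (f * (c - t))
Numerator = 100 * 38.76 * (1.9 - 0.61)
= 100 * 38.76 * 1.29
= 5000.04
Denominator = 1.9 * (38.76 - 0.61)
= 1.9 * 38.15
= 72.485
R = 5000.04 / 72.485
= 68.9803%

68.9803%


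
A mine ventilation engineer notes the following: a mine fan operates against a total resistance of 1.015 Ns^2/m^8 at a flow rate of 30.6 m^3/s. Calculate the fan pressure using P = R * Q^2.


950.4054 Pa

Compute Q^2:
Q^2 = 30.6^2 = 936.36
Compute pressure:
P = R * Q^2 = 1.015 * 936.36
= 950.4054 Pa


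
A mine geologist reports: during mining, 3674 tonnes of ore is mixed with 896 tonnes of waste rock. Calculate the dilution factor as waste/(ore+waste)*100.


19.6061%

Total material = ore + waste
= 3674 + 896 = 4570 tonnes
Dilution = waste / total * 100
= 896 / 4570 * 100
= 0.1960612691 * 100
= 19.6061%


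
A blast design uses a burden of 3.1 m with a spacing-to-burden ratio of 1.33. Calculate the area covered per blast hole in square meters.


12.7813 m^2

First, find the spacing:
Spacing = burden * ratio = 3.1 * 1.33
= 4.123 m
Then, calculate the area:
Area = burden * spacing = 3.1 * 4.123
= 12.7813 m^2


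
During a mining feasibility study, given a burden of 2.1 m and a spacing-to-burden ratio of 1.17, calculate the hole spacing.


2.457 m

Spacing = burden * ratio
= 2.1 * 1.17
= 2.457 m


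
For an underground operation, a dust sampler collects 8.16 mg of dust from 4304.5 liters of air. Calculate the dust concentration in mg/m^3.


1.8957 mg/m^3

Convert liters to m^3: 1 m^3 = 1000 L
Concentration = mass / volume * 1000
= 8.16 / 4304.5 * 1000
= 0.001895690556 * 1000
= 1.8957 mg/m^3


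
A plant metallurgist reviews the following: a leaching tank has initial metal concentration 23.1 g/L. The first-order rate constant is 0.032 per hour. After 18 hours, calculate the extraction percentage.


Compute the exponent:
-k * t = -0.032 * 18 = -0.576
Remaining concentration:
C = 23.1 * exp(-0.576)
= 23.1 * 0.5621424452
= 12.98549048 g/L
Extracted = 23.1 - 12.98549048 = 10.11450952 g/L
Extraction % = 10.11450952 / 23.1 * 100
= 43.7858%

43.7858%


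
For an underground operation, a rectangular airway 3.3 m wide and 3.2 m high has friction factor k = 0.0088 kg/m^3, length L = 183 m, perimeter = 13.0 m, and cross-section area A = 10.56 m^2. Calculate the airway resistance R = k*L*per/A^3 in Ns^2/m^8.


Compute the numerator:
k * L * per = 0.0088 * 183 * 13.0
= 20.9352
Compute the denominator:
A^3 = 10.56^3 = 1177.583616
Resistance:
R = 20.9352 / 1177.583616
= 0.0178 Ns^2/m^8

0.0178 Ns^2/m^8


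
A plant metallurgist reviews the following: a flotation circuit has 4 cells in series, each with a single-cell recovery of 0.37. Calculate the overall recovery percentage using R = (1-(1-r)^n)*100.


84.247%

Complement of single-cell recovery:
1 - r = 1 - 0.37 = 0.63
Raise to power n:
(1 - r)^4 = 0.63^4 = 0.15752961
Overall recovery:
R = (1 - 0.15752961) * 100
= 84.247%


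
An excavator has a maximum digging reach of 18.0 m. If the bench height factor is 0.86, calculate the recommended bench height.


15.48 m

Bench height = reach * factor
= 18.0 * 0.86
= 15.48 m


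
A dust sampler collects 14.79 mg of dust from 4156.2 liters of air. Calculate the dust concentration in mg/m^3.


3.5585 mg/m^3

Convert liters to m^3: 1 m^3 = 1000 L
Concentration = mass / volume * 1000
= 14.79 / 4156.2 * 1000
= 0.00355853905 * 1000
= 3.5585 mg/m^3
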